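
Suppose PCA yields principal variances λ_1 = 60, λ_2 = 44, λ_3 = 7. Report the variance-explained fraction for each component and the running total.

Step 1 — total variance = trace(Sigma) = Σ λ_i = 60 + 44 + 7 = 111.

Step 2 — fraction explained by component i = λ_i / Σ λ:
  PC1: 60/111 = 0.5405
  PC2: 44/111 = 0.3964
  PC3: 7/111 = 0.0631

Step 3 — cumulative fraction after k components = (λ_1 + ... + λ_k) / Σ λ:
  k = 1: 60/111 = 0.5405
  k = 2: (60 + 44)/111 = 104/111 = 0.9369
  k = 3: (60 + 44 + 7)/111 = 111/111 = 1

Summary (fraction, with percent):

explained: PC1 0.5405 (54.05%), PC2 0.3964 (39.64%), PC3 0.0631 (6.31%);  cumulative: 0.5405, 0.9369, 1


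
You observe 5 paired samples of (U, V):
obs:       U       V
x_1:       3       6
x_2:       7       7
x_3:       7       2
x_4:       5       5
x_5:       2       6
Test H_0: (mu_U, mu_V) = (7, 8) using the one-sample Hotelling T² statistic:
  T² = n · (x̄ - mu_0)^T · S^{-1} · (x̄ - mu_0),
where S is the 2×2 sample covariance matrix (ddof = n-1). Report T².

Step 1 — sample mean vector:
  mean(U) = (3 + 7 + 7 + 5 + 2) / 5 = 24/5 = 4.8
  mean(V) = (6 + 7 + 2 + 5 + 6) / 5 = 26/5 = 5.2
  x̄ = (4.8, 5.2),  deviation x̄ - mu_0 = (4.8, 5.2) - (7, 8) = (-2.2, -2.8).

Step 2 — sample covariance matrix, S[i,j] = (1/(n-1)) · Σ_k (x_{k,i} - mean_i) · (x_{k,j} - mean_j), divisor n-1 = 4:
  S[U,U] = ((-1.8)·(-1.8) + (2.2)·(2.2) + (2.2)·(2.2) + (0.2)·(0.2) + (-2.8)·(-2.8)) / 4 = 20.8/4 = 5.2
  S[U,V] = ((-1.8)·(0.8) + (2.2)·(1.8) + (2.2)·(-3.2) + (0.2)·(-0.2) + (-2.8)·(0.8)) / 4 = -6.8/4 = -1.7
  S[V,V] = ((0.8)·(0.8) + (1.8)·(1.8) + (-3.2)·(-3.2) + (-0.2)·(-0.2) + (0.8)·(0.8)) / 4 = 14.8/4 = 3.7
  S = [[5.2, -1.7],
 [-1.7, 3.7]].

Step 3 — invert S. det(S) = 5.2·3.7 - (-1.7)² = 16.35.
  S^{-1} = (1/det) · [[d, -b], [-b, a]] = [[0.2263, 0.104],
 [0.104, 0.318]].

Step 4 — quadratic form (x̄ - mu_0)^T · S^{-1} · (x̄ - mu_0):
  S^{-1} · (x̄ - mu_0) = (-0.789, -1.1193),
  (x̄ - mu_0)^T · [...] = (-2.2)·(-0.789) + (-2.8)·(-1.1193) = 4.8697.

Step 5 — scale by n: T² = 5 · 4.8697 = 24.3486.

T² ≈ 24.3486


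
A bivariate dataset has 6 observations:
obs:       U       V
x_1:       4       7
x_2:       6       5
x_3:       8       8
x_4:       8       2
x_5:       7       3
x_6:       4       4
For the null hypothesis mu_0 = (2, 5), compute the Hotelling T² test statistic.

Step 1 — sample mean vector:
  mean(U) = (4 + 6 + 8 + 8 + 7 + 4) / 6 = 37/6 = 6.1667
  mean(V) = (7 + 5 + 8 + 2 + 3 + 4) / 6 = 29/6 = 4.8333
  x̄ = (6.1667, 4.8333),  deviation x̄ - mu_0 = (6.1667, 4.8333) - (2, 5) = (4.1667, -0.1667).

Step 2 — sample covariance matrix, S[i,j] = (1/(n-1)) · Σ_k (x_{k,i} - mean_i) · (x_{k,j} - mean_j), divisor n-1 = 5:
  S[U,U] = ((-2.1667)·(-2.1667) + (-0.1667)·(-0.1667) + (1.8333)·(1.8333) + (1.8333)·(1.8333) + (0.8333)·(0.8333) + (-2.1667)·(-2.1667)) / 5 = 16.8333/5 = 3.3667
  S[U,V] = ((-2.1667)·(2.1667) + (-0.1667)·(0.1667) + (1.8333)·(3.1667) + (1.8333)·(-2.8333) + (0.8333)·(-1.8333) + (-2.1667)·(-0.8333)) / 5 = -3.8333/5 = -0.7667
  S[V,V] = ((2.1667)·(2.1667) + (0.1667)·(0.1667) + (3.1667)·(3.1667) + (-2.8333)·(-2.8333) + (-1.8333)·(-1.8333) + (-0.8333)·(-0.8333)) / 5 = 26.8333/5 = 5.3667
  S = [[3.3667, -0.7667],
 [-0.7667, 5.3667]].

Step 3 — invert S. det(S) = 3.3667·5.3667 - (-0.7667)² = 17.48.
  S^{-1} = (1/det) · [[d, -b], [-b, a]] = [[0.307, 0.0439],
 [0.0439, 0.1926]].

Step 4 — quadratic form (x̄ - mu_0)^T · S^{-1} · (x̄ - mu_0):
  S^{-1} · (x̄ - mu_0) = (1.2719, 0.1506),
  (x̄ - mu_0)^T · [...] = (4.1667)·(1.2719) + (-0.1667)·(0.1506) = 5.2746.

Step 5 — scale by n: T² = 6 · 5.2746 = 31.6476.

T² ≈ 31.6476


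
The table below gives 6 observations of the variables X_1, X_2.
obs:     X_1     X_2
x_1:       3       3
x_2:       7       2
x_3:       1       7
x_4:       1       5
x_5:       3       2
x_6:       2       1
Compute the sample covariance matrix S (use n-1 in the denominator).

Step 1 — column means:
  mean(X_1) = (3 + 7 + 1 + 1 + 3 + 2) / 6 = 17/6 = 2.8333
  mean(X_2) = (3 + 2 + 7 + 5 + 2 + 1) / 6 = 20/6 = 3.3333

Step 2 — sample covariance S[i,j] = (1/(n-1)) · Σ_k (x_{k,i} - mean_i) · (x_{k,j} - mean_j), with n-1 = 5.
  S[X_1,X_1] = ((0.1667)·(0.1667) + (4.1667)·(4.1667) + (-1.8333)·(-1.8333) + (-1.8333)·(-1.8333) + (0.1667)·(0.1667) + (-0.8333)·(-0.8333)) / 5 = 24.8333/5 = 4.9667
  S[X_1,X_2] = ((0.1667)·(-0.3333) + (4.1667)·(-1.3333) + (-1.8333)·(3.6667) + (-1.8333)·(1.6667) + (0.1667)·(-1.3333) + (-0.8333)·(-2.3333)) / 5 = -13.6667/5 = -2.7333
  S[X_2,X_2] = ((-0.3333)·(-0.3333) + (-1.3333)·(-1.3333) + (3.6667)·(3.6667) + (1.6667)·(1.6667) + (-1.3333)·(-1.3333) + (-2.3333)·(-2.3333)) / 5 = 25.3333/5 = 5.0667

S is symmetric (S[j,i] = S[i,j]). Assembling:

S = [[4.9667, -2.7333],
 [-2.7333, 5.0667]]


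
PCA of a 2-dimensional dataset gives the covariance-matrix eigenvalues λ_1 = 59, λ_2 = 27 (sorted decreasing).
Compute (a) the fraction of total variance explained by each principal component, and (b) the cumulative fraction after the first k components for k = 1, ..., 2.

Step 1 — total variance = trace(Sigma) = Σ λ_i = 59 + 27 = 86.

Step 2 — fraction explained by component i = λ_i / Σ λ:
  PC1: 59/86 = 0.686
  PC2: 27/86 = 0.314

Step 3 — cumulative fraction after k components = (λ_1 + ... + λ_k) / Σ λ:
  k = 1: 59/86 = 0.686
  k = 2: (59 + 27)/86 = 86/86 = 1

Summary (fraction, with percent):

explained: PC1 0.686 (68.6%), PC2 0.314 (31.4%);  cumulative: 0.686, 1


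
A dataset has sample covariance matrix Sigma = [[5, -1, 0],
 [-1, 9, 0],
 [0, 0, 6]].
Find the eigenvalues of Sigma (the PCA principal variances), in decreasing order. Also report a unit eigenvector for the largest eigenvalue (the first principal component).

Step 1 — characteristic polynomial p(λ) = det(λI - Sigma) = λ³ - tr·λ² + c_1·λ - det, where tr = trace, c_1 = sum of the principal 2×2 minors, det = det(Sigma):
  tr = 5 + 9 + 6 = 20,
  c_1 = (5·9 - (-1)²) + (5·6 - (0)²) + (9·6 - (0)²) = 44 + 30 + 54 = 128,
  det = 5·(9·6 - (0)²) - (-1)·((-1)·6 - (0)·(0)) + (0)·((-1)·(0) - 9·(0)) = 5·(54) - (-1)·(-6) + (0)·(0) = 264.
  So p(λ) = λ³ - 20λ² + 128λ - 264.
Step 2 — look for an integer root (rational root theorem: any rational root is an integer divisor of 264). Testing λ = 6:
  p(6) = 216 - 720 + 768 - 264 = 0  ✓
  Dividing out (λ - 6): p(λ) = (λ - 6)(λ² - 14λ + 44).
Step 3 — remaining eigenvalues from the quadratic λ² - 14λ + 44 = 0:
  Δ = 14² - 4·44 = 196 - 176 = 20,  λ = (14 ± √20)/2 = (14 ± 4.4721)/2 ≈ 9.2361 or 4.7639.
  Sorted: λ_1 = 9.2361,  λ_2 = 6,  λ_3 = 4.7639  (check: sum = 20 = tr ✓).

Step 4 — unit eigenvector for λ_1 ≈ 9.2361: v spans the null space of (Sigma - λ_1 I), whose rows are
  r_1 = (-4.2361, -1, 0),  r_2 = (-1, -0.2361, 0),  r_3 = (0, 0, -3.2361).
  v is orthogonal to every row, so take v ∝ r_1 × r_3 = ((-1)·(-3.2361) - (0)·(0), (0)·(0) - (-4.2361)·(-3.2361), (-4.2361)·(0) - (-1)·(0)) ≈ (3.2361, -13.7082, 0).
  Let u = (3.2361, -13.7082, 0).
  ||u|| = √((3.2361)² + (-13.7082)² + (0)²) = √(198.387) ≈ 14.085,  v_1 = u/||u|| ≈ (0.2298, -0.9732, 0) (||v_1|| = 1).

λ_1 = 9.2361,  λ_2 = 6,  λ_3 = 4.7639;  v_1 ≈ (0.2298, -0.9732, 0)


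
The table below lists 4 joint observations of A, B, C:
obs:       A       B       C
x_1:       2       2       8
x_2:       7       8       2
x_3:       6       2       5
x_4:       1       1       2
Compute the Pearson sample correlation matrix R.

Step 1 — column means:
  mean(A) = (2 + 7 + 6 + 1) / 4 = 16/4 = 4
  mean(B) = (2 + 8 + 2 + 1) / 4 = 13/4 = 3.25
  mean(C) = (8 + 2 + 5 + 2) / 4 = 17/4 = 4.25

Step 2 — sample variances and covariances s[i,j] = (1/(n-1)) · Σ_k (x_{k,i} - mean_i) · (x_{k,j} - mean_j), with n-1 = 3:
  s[A,A] = ((-2)·(-2) + (3)·(3) + (2)·(2) + (-3)·(-3)) / 3 = 26/3 = 8.6667
  s[A,B] = ((-2)·(-1.25) + (3)·(4.75) + (2)·(-1.25) + (-3)·(-2.25)) / 3 = 21/3 = 7
  s[A,C] = ((-2)·(3.75) + (3)·(-2.25) + (2)·(0.75) + (-3)·(-2.25)) / 3 = -6/3 = -2
  s[B,B] = ((-1.25)·(-1.25) + (4.75)·(4.75) + (-1.25)·(-1.25) + (-2.25)·(-2.25)) / 3 = 30.75/3 = 10.25
  s[B,C] = ((-1.25)·(3.75) + (4.75)·(-2.25) + (-1.25)·(0.75) + (-2.25)·(-2.25)) / 3 = -11.25/3 = -3.75
  s[C,C] = ((3.75)·(3.75) + (-2.25)·(-2.25) + (0.75)·(0.75) + (-2.25)·(-2.25)) / 3 = 24.75/3 = 8.25
  Sample standard deviations s_i = √(s[i,i]):
  s(A) = √(8.6667) = 2.9439
  s(B) = √(10.25) = 3.2016
  s(C) = √(8.25) = 2.8723

Step 3 — r_{ij} = s_{ij} / (s_i · s_j):
  r[A,A] = 1 (diagonal).
  r[A,B] = 7 / (2.9439 · 3.2016) = 7 / 9.4251 = 0.7427
  r[A,C] = -2 / (2.9439 · 2.8723) = -2 / 8.4558 = -0.2365
  r[B,B] = 1 (diagonal).
  r[B,C] = -3.75 / (3.2016 · 2.8723) = -3.75 / 9.1958 = -0.4078
  r[C,C] = 1 (diagonal).

R is symmetric with unit diagonal. Assembling:

R = [[1, 0.7427, -0.2365],
 [0.7427, 1, -0.4078],
 [-0.2365, -0.4078, 1]]


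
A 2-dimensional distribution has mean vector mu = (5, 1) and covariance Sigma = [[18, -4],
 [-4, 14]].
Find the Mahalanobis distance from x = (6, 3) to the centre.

Step 1 — centre the observation: (x - mu) = (1, 2).

Step 2 — invert Sigma. det(Sigma) = 18·14 - (-4)² = 236.
  Sigma^{-1} = (1/det) · [[d, -b], [-b, a]] = [[0.0593, 0.0169],
 [0.0169, 0.0763]].

Step 3 — form the quadratic (x - mu)^T · Sigma^{-1} · (x - mu):
  Sigma^{-1} · (x - mu) = (0.0932, 0.1695).
  (x - mu)^T · [Sigma^{-1} · (x - mu)] = (1)·(0.0932) + (2)·(0.1695) = 0.4322.

Step 4 — take square root: d = √(0.4322) ≈ 0.6574.

d(x, mu) = √(0.4322) ≈ 0.6574


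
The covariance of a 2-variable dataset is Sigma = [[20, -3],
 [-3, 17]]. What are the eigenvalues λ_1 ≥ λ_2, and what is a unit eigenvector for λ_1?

Step 1 — characteristic polynomial of 2×2 Sigma:
  det(Sigma - λI) = λ² - trace · λ + det = 0.
  trace = 20 + 17 = 37, det = 20·17 - (-3)² = 331.
Step 2 — discriminant:
  Δ = trace² - 4·det = 1369 - 1324 = 45.
Step 3 — eigenvalues:
  λ = (trace ± √Δ)/2 = (37 ± 6.7082)/2,
  λ_1 = 21.8541,  λ_2 = 15.1459.

Step 4 — unit eigenvector for λ_1: solve (Sigma - λ_1 I)v = 0. First row:
  (20 - 21.8541)·v_x + (-3)·v_y = 0, i.e. (-1.8541)·v_x + (-3)·v_y = 0,
  so v ∝ (b, λ_1 - a) = (-3, 1.8541); multiply by -1 so the first entry is positive: u = (3, -1.8541).
  ||u|| = √((3)² + (-1.8541)²) = √(12.4377) ≈ 3.5267,
  v_1 = u/||u|| ≈ (0.8507, -0.5257) (||v_1|| = 1).

λ_1 = 21.8541,  λ_2 = 15.1459;  v_1 ≈ (0.8507, -0.5257)


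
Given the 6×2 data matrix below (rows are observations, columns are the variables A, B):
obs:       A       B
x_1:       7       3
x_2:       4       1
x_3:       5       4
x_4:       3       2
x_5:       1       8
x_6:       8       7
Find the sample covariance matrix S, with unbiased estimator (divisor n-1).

Step 1 — column means:
  mean(A) = (7 + 4 + 5 + 3 + 1 + 8) / 6 = 28/6 = 4.6667
  mean(B) = (3 + 1 + 4 + 2 + 8 + 7) / 6 = 25/6 = 4.1667

Step 2 — sample covariance S[i,j] = (1/(n-1)) · Σ_k (x_{k,i} - mean_i) · (x_{k,j} - mean_j), with n-1 = 5.
  S[A,A] = ((2.3333)·(2.3333) + (-0.6667)·(-0.6667) + (0.3333)·(0.3333) + (-1.6667)·(-1.6667) + (-3.6667)·(-3.6667) + (3.3333)·(3.3333)) / 5 = 33.3333/5 = 6.6667
  S[A,B] = ((2.3333)·(-1.1667) + (-0.6667)·(-3.1667) + (0.3333)·(-0.1667) + (-1.6667)·(-2.1667) + (-3.6667)·(3.8333) + (3.3333)·(2.8333)) / 5 = -1.6667/5 = -0.3333
  S[B,B] = ((-1.1667)·(-1.1667) + (-3.1667)·(-3.1667) + (-0.1667)·(-0.1667) + (-2.1667)·(-2.1667) + (3.8333)·(3.8333) + (2.8333)·(2.8333)) / 5 = 38.8333/5 = 7.7667

S is symmetric (S[j,i] = S[i,j]). Assembling:

S = [[6.6667, -0.3333],
 [-0.3333, 7.7667]]


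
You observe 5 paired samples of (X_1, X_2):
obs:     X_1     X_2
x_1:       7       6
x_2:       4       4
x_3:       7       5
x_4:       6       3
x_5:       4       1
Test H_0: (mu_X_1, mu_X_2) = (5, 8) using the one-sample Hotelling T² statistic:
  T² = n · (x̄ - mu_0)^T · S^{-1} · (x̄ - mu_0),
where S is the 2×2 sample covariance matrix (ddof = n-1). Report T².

Step 1 — sample mean vector:
  mean(X_1) = (7 + 4 + 7 + 6 + 4) / 5 = 28/5 = 5.6
  mean(X_2) = (6 + 4 + 5 + 3 + 1) / 5 = 19/5 = 3.8
  x̄ = (5.6, 3.8),  deviation x̄ - mu_0 = (5.6, 3.8) - (5, 8) = (0.6, -4.2).

Step 2 — sample covariance matrix, S[i,j] = (1/(n-1)) · Σ_k (x_{k,i} - mean_i) · (x_{k,j} - mean_j), divisor n-1 = 4:
  S[X_1,X_1] = ((1.4)·(1.4) + (-1.6)·(-1.6) + (1.4)·(1.4) + (0.4)·(0.4) + (-1.6)·(-1.6)) / 4 = 9.2/4 = 2.3
  S[X_1,X_2] = ((1.4)·(2.2) + (-1.6)·(0.2) + (1.4)·(1.2) + (0.4)·(-0.8) + (-1.6)·(-2.8)) / 4 = 8.6/4 = 2.15
  S[X_2,X_2] = ((2.2)·(2.2) + (0.2)·(0.2) + (1.2)·(1.2) + (-0.8)·(-0.8) + (-2.8)·(-2.8)) / 4 = 14.8/4 = 3.7
  S = [[2.3, 2.15],
 [2.15, 3.7]].

Step 3 — invert S. det(S) = 2.3·3.7 - (2.15)² = 3.8875.
  S^{-1} = (1/det) · [[d, -b], [-b, a]] = [[0.9518, -0.5531],
 [-0.5531, 0.5916]].

Step 4 — quadratic form (x̄ - mu_0)^T · S^{-1} · (x̄ - mu_0):
  S^{-1} · (x̄ - mu_0) = (2.8939, -2.8167),
  (x̄ - mu_0)^T · [...] = (0.6)·(2.8939) + (-4.2)·(-2.8167) = 13.5666.

Step 5 — scale by n: T² = 5 · 13.5666 = 67.8328.

T² ≈ 67.8328


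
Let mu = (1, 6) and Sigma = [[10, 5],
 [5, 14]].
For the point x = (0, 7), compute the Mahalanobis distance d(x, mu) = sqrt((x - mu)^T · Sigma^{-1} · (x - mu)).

Step 1 — centre the observation: (x - mu) = (-1, 1).

Step 2 — invert Sigma. det(Sigma) = 10·14 - (5)² = 115.
  Sigma^{-1} = (1/det) · [[d, -b], [-b, a]] = [[0.1217, -0.0435],
 [-0.0435, 0.087]].

Step 3 — form the quadratic (x - mu)^T · Sigma^{-1} · (x - mu):
  Sigma^{-1} · (x - mu) = (-0.1652, 0.1304).
  (x - mu)^T · [Sigma^{-1} · (x - mu)] = (-1)·(-0.1652) + (1)·(0.1304) = 0.2957.

Step 4 — take square root: d = √(0.2957) ≈ 0.5437.

d(x, mu) = √(0.2957) ≈ 0.5437


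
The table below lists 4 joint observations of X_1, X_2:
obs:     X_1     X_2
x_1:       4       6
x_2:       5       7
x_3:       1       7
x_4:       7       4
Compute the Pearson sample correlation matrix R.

Step 1 — column means:
  mean(X_1) = (4 + 5 + 1 + 7) / 4 = 17/4 = 4.25
  mean(X_2) = (6 + 7 + 7 + 4) / 4 = 24/4 = 6

Step 2 — sample variances and covariances s[i,j] = (1/(n-1)) · Σ_k (x_{k,i} - mean_i) · (x_{k,j} - mean_j), with n-1 = 3:
  s[X_1,X_1] = ((-0.25)·(-0.25) + (0.75)·(0.75) + (-3.25)·(-3.25) + (2.75)·(2.75)) / 3 = 18.75/3 = 6.25
  s[X_1,X_2] = ((-0.25)·(0) + (0.75)·(1) + (-3.25)·(1) + (2.75)·(-2)) / 3 = -8/3 = -2.6667
  s[X_2,X_2] = ((0)·(0) + (1)·(1) + (1)·(1) + (-2)·(-2)) / 3 = 6/3 = 2
  Sample standard deviations s_i = √(s[i,i]):
  s(X_1) = √(6.25) = 2.5
  s(X_2) = √(2) = 1.4142

Step 3 — r_{ij} = s_{ij} / (s_i · s_j):
  r[X_1,X_1] = 1 (diagonal).
  r[X_1,X_2] = -2.6667 / (2.5 · 1.4142) = -2.6667 / 3.5355 = -0.7542
  r[X_2,X_2] = 1 (diagonal).

R is symmetric with unit diagonal. Assembling:

R = [[1, -0.7542],
 [-0.7542, 1]]


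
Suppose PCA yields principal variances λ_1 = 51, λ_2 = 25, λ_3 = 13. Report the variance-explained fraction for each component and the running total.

Step 1 — total variance = trace(Sigma) = Σ λ_i = 51 + 25 + 13 = 89.

Step 2 — fraction explained by component i = λ_i / Σ λ:
  PC1: 51/89 = 0.573
  PC2: 25/89 = 0.2809
  PC3: 13/89 = 0.1461

Step 3 — cumulative fraction after k components = (λ_1 + ... + λ_k) / Σ λ:
  k = 1: 51/89 = 0.573
  k = 2: (51 + 25)/89 = 76/89 = 0.8539
  k = 3: (51 + 25 + 13)/89 = 89/89 = 1

Summary (fraction, with percent):

explained: PC1 0.573 (57.3%), PC2 0.2809 (28.09%), PC3 0.1461 (14.61%);  cumulative: 0.573, 0.8539, 1


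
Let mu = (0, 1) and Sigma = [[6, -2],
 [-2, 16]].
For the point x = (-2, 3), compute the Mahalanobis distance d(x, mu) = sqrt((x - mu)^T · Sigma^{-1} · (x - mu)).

Step 1 — centre the observation: (x - mu) = (-2, 2).

Step 2 — invert Sigma. det(Sigma) = 6·16 - (-2)² = 92.
  Sigma^{-1} = (1/det) · [[d, -b], [-b, a]] = [[0.1739, 0.0217],
 [0.0217, 0.0652]].

Step 3 — form the quadratic (x - mu)^T · Sigma^{-1} · (x - mu):
  Sigma^{-1} · (x - mu) = (-0.3043, 0.087).
  (x - mu)^T · [Sigma^{-1} · (x - mu)] = (-2)·(-0.3043) + (2)·(0.087) = 0.7826.

Step 4 — take square root: d = √(0.7826) ≈ 0.8847.

d(x, mu) = √(0.7826) ≈ 0.8847


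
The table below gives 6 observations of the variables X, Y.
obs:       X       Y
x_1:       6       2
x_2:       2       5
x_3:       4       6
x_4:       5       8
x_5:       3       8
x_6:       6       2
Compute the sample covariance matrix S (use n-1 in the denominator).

Step 1 — column means:
  mean(X) = (6 + 2 + 4 + 5 + 3 + 6) / 6 = 26/6 = 4.3333
  mean(Y) = (2 + 5 + 6 + 8 + 8 + 2) / 6 = 31/6 = 5.1667

Step 2 — sample covariance S[i,j] = (1/(n-1)) · Σ_k (x_{k,i} - mean_i) · (x_{k,j} - mean_j), with n-1 = 5.
  S[X,X] = ((1.6667)·(1.6667) + (-2.3333)·(-2.3333) + (-0.3333)·(-0.3333) + (0.6667)·(0.6667) + (-1.3333)·(-1.3333) + (1.6667)·(1.6667)) / 5 = 13.3333/5 = 2.6667
  S[X,Y] = ((1.6667)·(-3.1667) + (-2.3333)·(-0.1667) + (-0.3333)·(0.8333) + (0.6667)·(2.8333) + (-1.3333)·(2.8333) + (1.6667)·(-3.1667)) / 5 = -12.3333/5 = -2.4667
  S[Y,Y] = ((-3.1667)·(-3.1667) + (-0.1667)·(-0.1667) + (0.8333)·(0.8333) + (2.8333)·(2.8333) + (2.8333)·(2.8333) + (-3.1667)·(-3.1667)) / 5 = 36.8333/5 = 7.3667

S is symmetric (S[j,i] = S[i,j]). Assembling:

S = [[2.6667, -2.4667],
 [-2.4667, 7.3667]]


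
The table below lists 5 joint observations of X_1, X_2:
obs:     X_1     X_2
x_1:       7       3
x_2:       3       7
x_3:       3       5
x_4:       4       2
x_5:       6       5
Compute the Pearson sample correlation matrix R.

Step 1 — column means:
  mean(X_1) = (7 + 3 + 3 + 4 + 6) / 5 = 23/5 = 4.6
  mean(X_2) = (3 + 7 + 5 + 2 + 5) / 5 = 22/5 = 4.4

Step 2 — sample variances and covariances s[i,j] = (1/(n-1)) · Σ_k (x_{k,i} - mean_i) · (x_{k,j} - mean_j), with n-1 = 4:
  s[X_1,X_1] = ((2.4)·(2.4) + (-1.6)·(-1.6) + (-1.6)·(-1.6) + (-0.6)·(-0.6) + (1.4)·(1.4)) / 4 = 13.2/4 = 3.3
  s[X_1,X_2] = ((2.4)·(-1.4) + (-1.6)·(2.6) + (-1.6)·(0.6) + (-0.6)·(-2.4) + (1.4)·(0.6)) / 4 = -6.2/4 = -1.55
  s[X_2,X_2] = ((-1.4)·(-1.4) + (2.6)·(2.6) + (0.6)·(0.6) + (-2.4)·(-2.4) + (0.6)·(0.6)) / 4 = 15.2/4 = 3.8
  Sample standard deviations s_i = √(s[i,i]):
  s(X_1) = √(3.3) = 1.8166
  s(X_2) = √(3.8) = 1.9494

Step 3 — r_{ij} = s_{ij} / (s_i · s_j):
  r[X_1,X_1] = 1 (diagonal).
  r[X_1,X_2] = -1.55 / (1.8166 · 1.9494) = -1.55 / 3.5412 = -0.4377
  r[X_2,X_2] = 1 (diagonal).

R is symmetric with unit diagonal. Assembling:

R = [[1, -0.4377],
 [-0.4377, 1]]


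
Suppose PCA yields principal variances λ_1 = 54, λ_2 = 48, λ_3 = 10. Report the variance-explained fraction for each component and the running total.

Step 1 — total variance = trace(Sigma) = Σ λ_i = 54 + 48 + 10 = 112.

Step 2 — fraction explained by component i = λ_i / Σ λ:
  PC1: 54/112 = 0.4821
  PC2: 48/112 = 0.4286
  PC3: 10/112 = 0.0893

Step 3 — cumulative fraction after k components = (λ_1 + ... + λ_k) / Σ λ:
  k = 1: 54/112 = 0.4821
  k = 2: (54 + 48)/112 = 102/112 = 0.9107
  k = 3: (54 + 48 + 10)/112 = 112/112 = 1

Summary (fraction, with percent):

explained: PC1 0.4821 (48.21%), PC2 0.4286 (42.86%), PC3 0.0893 (8.93%);  cumulative: 0.4821, 0.9107, 1


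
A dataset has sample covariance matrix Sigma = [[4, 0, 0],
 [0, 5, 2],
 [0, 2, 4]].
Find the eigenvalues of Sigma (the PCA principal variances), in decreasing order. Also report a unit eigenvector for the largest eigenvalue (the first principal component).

Step 1 — characteristic polynomial p(λ) = det(λI - Sigma) = λ³ - tr·λ² + c_1·λ - det, where tr = trace, c_1 = sum of the principal 2×2 minors, det = det(Sigma):
  tr = 4 + 5 + 4 = 13,
  c_1 = (4·5 - (0)²) + (4·4 - (0)²) + (5·4 - (2)²) = 20 + 16 + 16 = 52,
  det = 4·(5·4 - (2)²) - (0)·((0)·4 - (2)·(0)) + (0)·((0)·(2) - 5·(0)) = 4·(16) - (0)·(0) + (0)·(0) = 64.
  So p(λ) = λ³ - 13λ² + 52λ - 64.
Step 2 — look for an integer root (rational root theorem: any rational root is an integer divisor of 64). Testing λ = 4:
  p(4) = 64 - 208 + 208 - 64 = 0  ✓
  Dividing out (λ - 4): p(λ) = (λ - 4)(λ² - 9λ + 16).
Step 3 — remaining eigenvalues from the quadratic λ² - 9λ + 16 = 0:
  Δ = 9² - 4·16 = 81 - 64 = 17,  λ = (9 ± √17)/2 = (9 ± 4.1231)/2 ≈ 6.5616 or 2.4384.
  Sorted: λ_1 = 6.5616,  λ_2 = 4,  λ_3 = 2.4384  (check: sum = 13 = tr ✓).

Step 4 — unit eigenvector for λ_1 ≈ 6.5616: v spans the null space of (Sigma - λ_1 I), whose rows are
  r_1 = (-2.5616, 0, 0),  r_2 = (0, -1.5616, 2),  r_3 = (0, 2, -2.5616).
  v is orthogonal to every row, so take v ∝ r_1 × r_2 = ((0)·(2) - (0)·(-1.5616), (0)·(0) - (-2.5616)·(2), (-2.5616)·(-1.5616) - (0)·(0)) ≈ (0, 5.1231, 4).
  Let u = (0, 5.1231, 4).
  ||u|| = √((0)² + (5.1231)² + (4)²) = √(42.2462) ≈ 6.4997,  v_1 = u/||u|| ≈ (0, 0.7882, 0.6154) (||v_1|| = 1).

λ_1 = 6.5616,  λ_2 = 4,  λ_3 = 2.4384;  v_1 ≈ (0, 0.7882, 0.6154)


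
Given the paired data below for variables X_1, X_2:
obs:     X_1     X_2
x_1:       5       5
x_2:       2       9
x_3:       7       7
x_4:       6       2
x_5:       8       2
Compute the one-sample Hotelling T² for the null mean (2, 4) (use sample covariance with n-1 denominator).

Step 1 — sample mean vector:
  mean(X_1) = (5 + 2 + 7 + 6 + 8) / 5 = 28/5 = 5.6
  mean(X_2) = (5 + 9 + 7 + 2 + 2) / 5 = 25/5 = 5
  x̄ = (5.6, 5),  deviation x̄ - mu_0 = (5.6, 5) - (2, 4) = (3.6, 1).

Step 2 — sample covariance matrix, S[i,j] = (1/(n-1)) · Σ_k (x_{k,i} - mean_i) · (x_{k,j} - mean_j), divisor n-1 = 4:
  S[X_1,X_1] = ((-0.6)·(-0.6) + (-3.6)·(-3.6) + (1.4)·(1.4) + (0.4)·(0.4) + (2.4)·(2.4)) / 4 = 21.2/4 = 5.3
  S[X_1,X_2] = ((-0.6)·(0) + (-3.6)·(4) + (1.4)·(2) + (0.4)·(-3) + (2.4)·(-3)) / 4 = -20/4 = -5
  S[X_2,X_2] = ((0)·(0) + (4)·(4) + (2)·(2) + (-3)·(-3) + (-3)·(-3)) / 4 = 38/4 = 9.5
  S = [[5.3, -5],
 [-5, 9.5]].

Step 3 — invert S. det(S) = 5.3·9.5 - (-5)² = 25.35.
  S^{-1} = (1/det) · [[d, -b], [-b, a]] = [[0.3748, 0.1972],
 [0.1972, 0.2091]].

Step 4 — quadratic form (x̄ - mu_0)^T · S^{-1} · (x̄ - mu_0):
  S^{-1} · (x̄ - mu_0) = (1.5464, 0.9191),
  (x̄ - mu_0)^T · [...] = (3.6)·(1.5464) + (1)·(0.9191) = 6.486.

Step 5 — scale by n: T² = 5 · 6.486 = 32.43.

T² ≈ 32.43


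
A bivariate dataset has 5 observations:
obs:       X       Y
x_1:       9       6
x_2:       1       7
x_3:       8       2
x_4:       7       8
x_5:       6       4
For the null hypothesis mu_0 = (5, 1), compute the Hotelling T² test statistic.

Step 1 — sample mean vector:
  mean(X) = (9 + 1 + 8 + 7 + 6) / 5 = 31/5 = 6.2
  mean(Y) = (6 + 7 + 2 + 8 + 4) / 5 = 27/5 = 5.4
  x̄ = (6.2, 5.4),  deviation x̄ - mu_0 = (6.2, 5.4) - (5, 1) = (1.2, 4.4).

Step 2 — sample covariance matrix, S[i,j] = (1/(n-1)) · Σ_k (x_{k,i} - mean_i) · (x_{k,j} - mean_j), divisor n-1 = 4:
  S[X,X] = ((2.8)·(2.8) + (-5.2)·(-5.2) + (1.8)·(1.8) + (0.8)·(0.8) + (-0.2)·(-0.2)) / 4 = 38.8/4 = 9.7
  S[X,Y] = ((2.8)·(0.6) + (-5.2)·(1.6) + (1.8)·(-3.4) + (0.8)·(2.6) + (-0.2)·(-1.4)) / 4 = -10.4/4 = -2.6
  S[Y,Y] = ((0.6)·(0.6) + (1.6)·(1.6) + (-3.4)·(-3.4) + (2.6)·(2.6) + (-1.4)·(-1.4)) / 4 = 23.2/4 = 5.8
  S = [[9.7, -2.6],
 [-2.6, 5.8]].

Step 3 — invert S. det(S) = 9.7·5.8 - (-2.6)² = 49.5.
  S^{-1} = (1/det) · [[d, -b], [-b, a]] = [[0.1172, 0.0525],
 [0.0525, 0.196]].

Step 4 — quadratic form (x̄ - mu_0)^T · S^{-1} · (x̄ - mu_0):
  S^{-1} · (x̄ - mu_0) = (0.3717, 0.9253),
  (x̄ - mu_0)^T · [...] = (1.2)·(0.3717) + (4.4)·(0.9253) = 4.5172.

Step 5 — scale by n: T² = 5 · 4.5172 = 22.5859.

T² ≈ 22.5859


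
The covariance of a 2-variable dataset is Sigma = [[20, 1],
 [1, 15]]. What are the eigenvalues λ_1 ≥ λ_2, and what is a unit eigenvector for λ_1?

Step 1 — characteristic polynomial of 2×2 Sigma:
  det(Sigma - λI) = λ² - trace · λ + det = 0.
  trace = 20 + 15 = 35, det = 20·15 - (1)² = 299.
Step 2 — discriminant:
  Δ = trace² - 4·det = 1225 - 1196 = 29.
Step 3 — eigenvalues:
  λ = (trace ± √Δ)/2 = (35 ± 5.3852)/2,
  λ_1 = 20.1926,  λ_2 = 14.8074.

Step 4 — unit eigenvector for λ_1: solve (Sigma - λ_1 I)v = 0. First row:
  (20 - 20.1926)·v_x + (1)·v_y = 0, i.e. (-0.1926)·v_x + (1)·v_y = 0,
  so v ∝ (b, λ_1 - a) = (1, 0.1926) = u.
  ||u|| = √((1)² + (0.1926)²) = √(1.0371) ≈ 1.0184,
  v_1 = u/||u|| ≈ (0.982, 0.1891) (||v_1|| = 1).

λ_1 = 20.1926,  λ_2 = 14.8074;  v_1 ≈ (0.982, 0.1891)


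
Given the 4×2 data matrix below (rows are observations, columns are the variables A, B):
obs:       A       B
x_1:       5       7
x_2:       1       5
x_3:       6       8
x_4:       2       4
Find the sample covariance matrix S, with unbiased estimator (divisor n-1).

Step 1 — column means:
  mean(A) = (5 + 1 + 6 + 2) / 4 = 14/4 = 3.5
  mean(B) = (7 + 5 + 8 + 4) / 4 = 24/4 = 6

Step 2 — sample covariance S[i,j] = (1/(n-1)) · Σ_k (x_{k,i} - mean_i) · (x_{k,j} - mean_j), with n-1 = 3.
  S[A,A] = ((1.5)·(1.5) + (-2.5)·(-2.5) + (2.5)·(2.5) + (-1.5)·(-1.5)) / 3 = 17/3 = 5.6667
  S[A,B] = ((1.5)·(1) + (-2.5)·(-1) + (2.5)·(2) + (-1.5)·(-2)) / 3 = 12/3 = 4
  S[B,B] = ((1)·(1) + (-1)·(-1) + (2)·(2) + (-2)·(-2)) / 3 = 10/3 = 3.3333

S is symmetric (S[j,i] = S[i,j]). Assembling:

S = [[5.6667, 4],
 [4, 3.3333]]


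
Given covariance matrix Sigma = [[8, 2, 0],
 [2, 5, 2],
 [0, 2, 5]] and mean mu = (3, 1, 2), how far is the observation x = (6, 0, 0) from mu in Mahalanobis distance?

Step 1 — centre the observation: (x - mu) = (3, -1, -2).

Step 2 — invert Sigma (cofactor / det for 3×3, or solve directly):
  Sigma^{-1} = [[0.1419, -0.0676, 0.027],
 [-0.0676, 0.2703, -0.1081],
 [0.027, -0.1081, 0.2432]].

Step 3 — form the quadratic (x - mu)^T · Sigma^{-1} · (x - mu):
  Sigma^{-1} · (x - mu) = (0.4392, -0.2568, -0.2973).
  (x - mu)^T · [Sigma^{-1} · (x - mu)] = (3)·(0.4392) + (-1)·(-0.2568) + (-2)·(-0.2973) = 2.1689.

Step 4 — take square root: d = √(2.1689) ≈ 1.4727.

d(x, mu) = √(2.1689) ≈ 1.4727


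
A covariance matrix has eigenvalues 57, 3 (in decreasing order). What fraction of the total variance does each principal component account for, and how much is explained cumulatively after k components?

Step 1 — total variance = trace(Sigma) = Σ λ_i = 57 + 3 = 60.

Step 2 — fraction explained by component i = λ_i / Σ λ:
  PC1: 57/60 = 0.95
  PC2: 3/60 = 0.05

Step 3 — cumulative fraction after k components = (λ_1 + ... + λ_k) / Σ λ:
  k = 1: 57/60 = 0.95
  k = 2: (57 + 3)/60 = 60/60 = 1

Summary (fraction, with percent):

explained: PC1 0.95 (95%), PC2 0.05 (5%);  cumulative: 0.95, 1


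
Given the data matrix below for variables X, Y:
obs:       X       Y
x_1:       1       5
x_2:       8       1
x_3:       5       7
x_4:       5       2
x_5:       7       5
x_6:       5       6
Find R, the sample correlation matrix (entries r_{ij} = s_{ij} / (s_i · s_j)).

Step 1 — column means:
  mean(X) = (1 + 8 + 5 + 5 + 7 + 5) / 6 = 31/6 = 5.1667
  mean(Y) = (5 + 1 + 7 + 2 + 5 + 6) / 6 = 26/6 = 4.3333

Step 2 — sample variances and covariances s[i,j] = (1/(n-1)) · Σ_k (x_{k,i} - mean_i) · (x_{k,j} - mean_j), with n-1 = 5:
  s[X,X] = ((-4.1667)·(-4.1667) + (2.8333)·(2.8333) + (-0.1667)·(-0.1667) + (-0.1667)·(-0.1667) + (1.8333)·(1.8333) + (-0.1667)·(-0.1667)) / 5 = 28.8333/5 = 5.7667
  s[X,Y] = ((-4.1667)·(0.6667) + (2.8333)·(-3.3333) + (-0.1667)·(2.6667) + (-0.1667)·(-2.3333) + (1.8333)·(0.6667) + (-0.1667)·(1.6667)) / 5 = -11.3333/5 = -2.2667
  s[Y,Y] = ((0.6667)·(0.6667) + (-3.3333)·(-3.3333) + (2.6667)·(2.6667) + (-2.3333)·(-2.3333) + (0.6667)·(0.6667) + (1.6667)·(1.6667)) / 5 = 27.3333/5 = 5.4667
  Sample standard deviations s_i = √(s[i,i]):
  s(X) = √(5.7667) = 2.4014
  s(Y) = √(5.4667) = 2.3381

Step 3 — r_{ij} = s_{ij} / (s_i · s_j):
  r[X,X] = 1 (diagonal).
  r[X,Y] = -2.2667 / (2.4014 · 2.3381) = -2.2667 / 5.6147 = -0.4037
  r[Y,Y] = 1 (diagonal).

R is symmetric with unit diagonal. Assembling:

R = [[1, -0.4037],
 [-0.4037, 1]]


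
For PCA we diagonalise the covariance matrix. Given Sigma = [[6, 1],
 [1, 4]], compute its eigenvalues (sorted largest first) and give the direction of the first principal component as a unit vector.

Step 1 — characteristic polynomial of 2×2 Sigma:
  det(Sigma - λI) = λ² - trace · λ + det = 0.
  trace = 6 + 4 = 10, det = 6·4 - (1)² = 23.
Step 2 — discriminant:
  Δ = trace² - 4·det = 100 - 92 = 8.
Step 3 — eigenvalues:
  λ = (trace ± √Δ)/2 = (10 ± 2.8284)/2,
  λ_1 = 6.4142,  λ_2 = 3.5858.

Step 4 — unit eigenvector for λ_1: solve (Sigma - λ_1 I)v = 0. First row:
  (6 - 6.4142)·v_x + (1)·v_y = 0, i.e. (-0.4142)·v_x + (1)·v_y = 0,
  so v ∝ (b, λ_1 - a) = (1, 0.4142) = u.
  ||u|| = √((1)² + (0.4142)²) = √(1.1716) ≈ 1.0824,
  v_1 = u/||u|| ≈ (0.9239, 0.3827) (||v_1|| = 1).

λ_1 = 6.4142,  λ_2 = 3.5858;  v_1 ≈ (0.9239, 0.3827)


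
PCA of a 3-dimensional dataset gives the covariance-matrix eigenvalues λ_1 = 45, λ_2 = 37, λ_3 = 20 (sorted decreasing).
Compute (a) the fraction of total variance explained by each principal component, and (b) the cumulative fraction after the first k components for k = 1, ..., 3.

Step 1 — total variance = trace(Sigma) = Σ λ_i = 45 + 37 + 20 = 102.

Step 2 — fraction explained by component i = λ_i / Σ λ:
  PC1: 45/102 = 0.4412
  PC2: 37/102 = 0.3627
  PC3: 20/102 = 0.1961

Step 3 — cumulative fraction after k components = (λ_1 + ... + λ_k) / Σ λ:
  k = 1: 45/102 = 0.4412
  k = 2: (45 + 37)/102 = 82/102 = 0.8039
  k = 3: (45 + 37 + 20)/102 = 102/102 = 1

Summary (fraction, with percent):

explained: PC1 0.4412 (44.12%), PC2 0.3627 (36.27%), PC3 0.1961 (19.61%);  cumulative: 0.4412, 0.8039, 1


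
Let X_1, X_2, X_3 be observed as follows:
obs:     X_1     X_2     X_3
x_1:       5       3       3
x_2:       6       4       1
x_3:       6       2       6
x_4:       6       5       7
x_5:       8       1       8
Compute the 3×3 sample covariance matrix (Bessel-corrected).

Step 1 — column means:
  mean(X_1) = (5 + 6 + 6 + 6 + 8) / 5 = 31/5 = 6.2
  mean(X_2) = (3 + 4 + 2 + 5 + 1) / 5 = 15/5 = 3
  mean(X_3) = (3 + 1 + 6 + 7 + 8) / 5 = 25/5 = 5

Step 2 — sample covariance S[i,j] = (1/(n-1)) · Σ_k (x_{k,i} - mean_i) · (x_{k,j} - mean_j), with n-1 = 4.
  S[X_1,X_1] = ((-1.2)·(-1.2) + (-0.2)·(-0.2) + (-0.2)·(-0.2) + (-0.2)·(-0.2) + (1.8)·(1.8)) / 4 = 4.8/4 = 1.2
  S[X_1,X_2] = ((-1.2)·(0) + (-0.2)·(1) + (-0.2)·(-1) + (-0.2)·(2) + (1.8)·(-2)) / 4 = -4/4 = -1
  S[X_1,X_3] = ((-1.2)·(-2) + (-0.2)·(-4) + (-0.2)·(1) + (-0.2)·(2) + (1.8)·(3)) / 4 = 8/4 = 2
  S[X_2,X_2] = ((0)·(0) + (1)·(1) + (-1)·(-1) + (2)·(2) + (-2)·(-2)) / 4 = 10/4 = 2.5
  S[X_2,X_3] = ((0)·(-2) + (1)·(-4) + (-1)·(1) + (2)·(2) + (-2)·(3)) / 4 = -7/4 = -1.75
  S[X_3,X_3] = ((-2)·(-2) + (-4)·(-4) + (1)·(1) + (2)·(2) + (3)·(3)) / 4 = 34/4 = 8.5

S is symmetric (S[j,i] = S[i,j]). Assembling:

S = [[1.2, -1, 2],
 [-1, 2.5, -1.75],
 [2, -1.75, 8.5]]


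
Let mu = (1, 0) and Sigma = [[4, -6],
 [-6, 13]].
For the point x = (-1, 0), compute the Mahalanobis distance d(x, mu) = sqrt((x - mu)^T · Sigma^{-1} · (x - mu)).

Step 1 — centre the observation: (x - mu) = (-2, 0).

Step 2 — invert Sigma. det(Sigma) = 4·13 - (-6)² = 16.
  Sigma^{-1} = (1/det) · [[d, -b], [-b, a]] = [[0.8125, 0.375],
 [0.375, 0.25]].

Step 3 — form the quadratic (x - mu)^T · Sigma^{-1} · (x - mu):
  Sigma^{-1} · (x - mu) = (-1.625, -0.75).
  (x - mu)^T · [Sigma^{-1} · (x - mu)] = (-2)·(-1.625) + (0)·(-0.75) = 3.25.

Step 4 — take square root: d = √(3.25) ≈ 1.8028.

d(x, mu) = √(3.25) ≈ 1.8028


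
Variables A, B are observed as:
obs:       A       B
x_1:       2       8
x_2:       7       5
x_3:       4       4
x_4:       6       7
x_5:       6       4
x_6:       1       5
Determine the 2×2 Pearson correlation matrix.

Step 1 — column means:
  mean(A) = (2 + 7 + 4 + 6 + 6 + 1) / 6 = 26/6 = 4.3333
  mean(B) = (8 + 5 + 4 + 7 + 4 + 5) / 6 = 33/6 = 5.5

Step 2 — sample variances and covariances s[i,j] = (1/(n-1)) · Σ_k (x_{k,i} - mean_i) · (x_{k,j} - mean_j), with n-1 = 5:
  s[A,A] = ((-2.3333)·(-2.3333) + (2.6667)·(2.6667) + (-0.3333)·(-0.3333) + (1.6667)·(1.6667) + (1.6667)·(1.6667) + (-3.3333)·(-3.3333)) / 5 = 29.3333/5 = 5.8667
  s[A,B] = ((-2.3333)·(2.5) + (2.6667)·(-0.5) + (-0.3333)·(-1.5) + (1.6667)·(1.5) + (1.6667)·(-1.5) + (-3.3333)·(-0.5)) / 5 = -5/5 = -1
  s[B,B] = ((2.5)·(2.5) + (-0.5)·(-0.5) + (-1.5)·(-1.5) + (1.5)·(1.5) + (-1.5)·(-1.5) + (-0.5)·(-0.5)) / 5 = 13.5/5 = 2.7
  Sample standard deviations s_i = √(s[i,i]):
  s(A) = √(5.8667) = 2.4221
  s(B) = √(2.7) = 1.6432

Step 3 — r_{ij} = s_{ij} / (s_i · s_j):
  r[A,A] = 1 (diagonal).
  r[A,B] = -1 / (2.4221 · 1.6432) = -1 / 3.9799 = -0.2513
  r[B,B] = 1 (diagonal).

R is symmetric with unit diagonal. Assembling:

R = [[1, -0.2513],
 [-0.2513, 1]]


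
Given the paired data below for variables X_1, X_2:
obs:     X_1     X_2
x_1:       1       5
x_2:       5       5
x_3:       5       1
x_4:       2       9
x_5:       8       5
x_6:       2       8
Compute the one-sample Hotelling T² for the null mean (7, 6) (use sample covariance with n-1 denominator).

Step 1 — sample mean vector:
  mean(X_1) = (1 + 5 + 5 + 2 + 8 + 2) / 6 = 23/6 = 3.8333
  mean(X_2) = (5 + 5 + 1 + 9 + 5 + 8) / 6 = 33/6 = 5.5
  x̄ = (3.8333, 5.5),  deviation x̄ - mu_0 = (3.8333, 5.5) - (7, 6) = (-3.1667, -0.5).

Step 2 — sample covariance matrix, S[i,j] = (1/(n-1)) · Σ_k (x_{k,i} - mean_i) · (x_{k,j} - mean_j), divisor n-1 = 5:
  S[X_1,X_1] = ((-2.8333)·(-2.8333) + (1.1667)·(1.1667) + (1.1667)·(1.1667) + (-1.8333)·(-1.8333) + (4.1667)·(4.1667) + (-1.8333)·(-1.8333)) / 5 = 34.8333/5 = 6.9667
  S[X_1,X_2] = ((-2.8333)·(-0.5) + (1.1667)·(-0.5) + (1.1667)·(-4.5) + (-1.8333)·(3.5) + (4.1667)·(-0.5) + (-1.8333)·(2.5)) / 5 = -17.5/5 = -3.5
  S[X_2,X_2] = ((-0.5)·(-0.5) + (-0.5)·(-0.5) + (-4.5)·(-4.5) + (3.5)·(3.5) + (-0.5)·(-0.5) + (2.5)·(2.5)) / 5 = 39.5/5 = 7.9
  S = [[6.9667, -3.5],
 [-3.5, 7.9]].

Step 3 — invert S. det(S) = 6.9667·7.9 - (-3.5)² = 42.7867.
  S^{-1} = (1/det) · [[d, -b], [-b, a]] = [[0.1846, 0.0818],
 [0.0818, 0.1628]].

Step 4 — quadratic form (x̄ - mu_0)^T · S^{-1} · (x̄ - mu_0):
  S^{-1} · (x̄ - mu_0) = (-0.6256, -0.3404),
  (x̄ - mu_0)^T · [...] = (-3.1667)·(-0.6256) + (-0.5)·(-0.3404) = 2.1512.

Step 5 — scale by n: T² = 6 · 2.1512 = 12.9074.

T² ≈ 12.9074


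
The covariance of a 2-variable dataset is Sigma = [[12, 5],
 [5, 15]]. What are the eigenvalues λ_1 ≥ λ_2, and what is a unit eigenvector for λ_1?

Step 1 — characteristic polynomial of 2×2 Sigma:
  det(Sigma - λI) = λ² - trace · λ + det = 0.
  trace = 12 + 15 = 27, det = 12·15 - (5)² = 155.
Step 2 — discriminant:
  Δ = trace² - 4·det = 729 - 620 = 109.
Step 3 — eigenvalues:
  λ = (trace ± √Δ)/2 = (27 ± 10.4403)/2,
  λ_1 = 18.7202,  λ_2 = 8.2798.

Step 4 — unit eigenvector for λ_1: solve (Sigma - λ_1 I)v = 0. First row:
  (12 - 18.7202)·v_x + (5)·v_y = 0, i.e. (-6.7202)·v_x + (5)·v_y = 0,
  so v ∝ (b, λ_1 - a) = (5, 6.7202) = u.
  ||u|| = √((5)² + (6.7202)²) = √(70.1605) ≈ 8.3762,
  v_1 = u/||u|| ≈ (0.5969, 0.8023) (||v_1|| = 1).

λ_1 = 18.7202,  λ_2 = 8.2798;  v_1 ≈ (0.5969, 0.8023)


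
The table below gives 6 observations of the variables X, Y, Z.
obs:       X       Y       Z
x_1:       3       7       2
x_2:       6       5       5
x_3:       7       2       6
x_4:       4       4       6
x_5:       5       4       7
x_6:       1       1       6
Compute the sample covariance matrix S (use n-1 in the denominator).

Step 1 — column means:
  mean(X) = (3 + 6 + 7 + 4 + 5 + 1) / 6 = 26/6 = 4.3333
  mean(Y) = (7 + 5 + 2 + 4 + 4 + 1) / 6 = 23/6 = 3.8333
  mean(Z) = (2 + 5 + 6 + 6 + 7 + 6) / 6 = 32/6 = 5.3333

Step 2 — sample covariance S[i,j] = (1/(n-1)) · Σ_k (x_{k,i} - mean_i) · (x_{k,j} - mean_j), with n-1 = 5.
  S[X,X] = ((-1.3333)·(-1.3333) + (1.6667)·(1.6667) + (2.6667)·(2.6667) + (-0.3333)·(-0.3333) + (0.6667)·(0.6667) + (-3.3333)·(-3.3333)) / 5 = 23.3333/5 = 4.6667
  S[X,Y] = ((-1.3333)·(3.1667) + (1.6667)·(1.1667) + (2.6667)·(-1.8333) + (-0.3333)·(0.1667) + (0.6667)·(0.1667) + (-3.3333)·(-2.8333)) / 5 = 2.3333/5 = 0.4667
  S[X,Z] = ((-1.3333)·(-3.3333) + (1.6667)·(-0.3333) + (2.6667)·(0.6667) + (-0.3333)·(0.6667) + (0.6667)·(1.6667) + (-3.3333)·(0.6667)) / 5 = 4.3333/5 = 0.8667
  S[Y,Y] = ((3.1667)·(3.1667) + (1.1667)·(1.1667) + (-1.8333)·(-1.8333) + (0.1667)·(0.1667) + (0.1667)·(0.1667) + (-2.8333)·(-2.8333)) / 5 = 22.8333/5 = 4.5667
  S[Y,Z] = ((3.1667)·(-3.3333) + (1.1667)·(-0.3333) + (-1.8333)·(0.6667) + (0.1667)·(0.6667) + (0.1667)·(1.6667) + (-2.8333)·(0.6667)) / 5 = -13.6667/5 = -2.7333
  S[Z,Z] = ((-3.3333)·(-3.3333) + (-0.3333)·(-0.3333) + (0.6667)·(0.6667) + (0.6667)·(0.6667) + (1.6667)·(1.6667) + (0.6667)·(0.6667)) / 5 = 15.3333/5 = 3.0667

S is symmetric (S[j,i] = S[i,j]). Assembling:

S = [[4.6667, 0.4667, 0.8667],
 [0.4667, 4.5667, -2.7333],
 [0.8667, -2.7333, 3.0667]]


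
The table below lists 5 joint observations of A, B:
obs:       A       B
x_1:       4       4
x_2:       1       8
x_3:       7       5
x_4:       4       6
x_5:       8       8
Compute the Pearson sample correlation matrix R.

Step 1 — column means:
  mean(A) = (4 + 1 + 7 + 4 + 8) / 5 = 24/5 = 4.8
  mean(B) = (4 + 8 + 5 + 6 + 8) / 5 = 31/5 = 6.2

Step 2 — sample variances and covariances s[i,j] = (1/(n-1)) · Σ_k (x_{k,i} - mean_i) · (x_{k,j} - mean_j), with n-1 = 4:
  s[A,A] = ((-0.8)·(-0.8) + (-3.8)·(-3.8) + (2.2)·(2.2) + (-0.8)·(-0.8) + (3.2)·(3.2)) / 4 = 30.8/4 = 7.7
  s[A,B] = ((-0.8)·(-2.2) + (-3.8)·(1.8) + (2.2)·(-1.2) + (-0.8)·(-0.2) + (3.2)·(1.8)) / 4 = -1.8/4 = -0.45
  s[B,B] = ((-2.2)·(-2.2) + (1.8)·(1.8) + (-1.2)·(-1.2) + (-0.2)·(-0.2) + (1.8)·(1.8)) / 4 = 12.8/4 = 3.2
  Sample standard deviations s_i = √(s[i,i]):
  s(A) = √(7.7) = 2.7749
  s(B) = √(3.2) = 1.7889

Step 3 — r_{ij} = s_{ij} / (s_i · s_j):
  r[A,A] = 1 (diagonal).
  r[A,B] = -0.45 / (2.7749 · 1.7889) = -0.45 / 4.9639 = -0.0907
  r[B,B] = 1 (diagonal).

R is symmetric with unit diagonal. Assembling:

R = [[1, -0.0907],
 [-0.0907, 1]]


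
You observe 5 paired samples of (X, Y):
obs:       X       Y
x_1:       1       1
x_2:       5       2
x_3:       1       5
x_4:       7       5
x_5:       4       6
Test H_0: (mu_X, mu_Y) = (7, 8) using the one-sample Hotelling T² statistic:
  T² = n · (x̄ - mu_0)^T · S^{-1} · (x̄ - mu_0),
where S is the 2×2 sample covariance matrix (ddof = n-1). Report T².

Step 1 — sample mean vector:
  mean(X) = (1 + 5 + 1 + 7 + 4) / 5 = 18/5 = 3.6
  mean(Y) = (1 + 2 + 5 + 5 + 6) / 5 = 19/5 = 3.8
  x̄ = (3.6, 3.8),  deviation x̄ - mu_0 = (3.6, 3.8) - (7, 8) = (-3.4, -4.2).

Step 2 — sample covariance matrix, S[i,j] = (1/(n-1)) · Σ_k (x_{k,i} - mean_i) · (x_{k,j} - mean_j), divisor n-1 = 4:
  S[X,X] = ((-2.6)·(-2.6) + (1.4)·(1.4) + (-2.6)·(-2.6) + (3.4)·(3.4) + (0.4)·(0.4)) / 4 = 27.2/4 = 6.8
  S[X,Y] = ((-2.6)·(-2.8) + (1.4)·(-1.8) + (-2.6)·(1.2) + (3.4)·(1.2) + (0.4)·(2.2)) / 4 = 6.6/4 = 1.65
  S[Y,Y] = ((-2.8)·(-2.8) + (-1.8)·(-1.8) + (1.2)·(1.2) + (1.2)·(1.2) + (2.2)·(2.2)) / 4 = 18.8/4 = 4.7
  S = [[6.8, 1.65],
 [1.65, 4.7]].

Step 3 — invert S. det(S) = 6.8·4.7 - (1.65)² = 29.2375.
  S^{-1} = (1/det) · [[d, -b], [-b, a]] = [[0.1608, -0.0564],
 [-0.0564, 0.2326]].

Step 4 — quadratic form (x̄ - mu_0)^T · S^{-1} · (x̄ - mu_0):
  S^{-1} · (x̄ - mu_0) = (-0.3095, -0.785),
  (x̄ - mu_0)^T · [...] = (-3.4)·(-0.3095) + (-4.2)·(-0.785) = 4.3492.

Step 5 — scale by n: T² = 5 · 4.3492 = 21.746.

T² ≈ 21.746


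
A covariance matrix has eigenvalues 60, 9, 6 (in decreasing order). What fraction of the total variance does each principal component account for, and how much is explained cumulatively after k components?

Step 1 — total variance = trace(Sigma) = Σ λ_i = 60 + 9 + 6 = 75.

Step 2 — fraction explained by component i = λ_i / Σ λ:
  PC1: 60/75 = 0.8
  PC2: 9/75 = 0.12
  PC3: 6/75 = 0.08

Step 3 — cumulative fraction after k components = (λ_1 + ... + λ_k) / Σ λ:
  k = 1: 60/75 = 0.8
  k = 2: (60 + 9)/75 = 69/75 = 0.92
  k = 3: (60 + 9 + 6)/75 = 75/75 = 1

Summary (fraction, with percent):

explained: PC1 0.8 (80%), PC2 0.12 (12%), PC3 0.08 (8%);  cumulative: 0.8, 0.92, 1
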